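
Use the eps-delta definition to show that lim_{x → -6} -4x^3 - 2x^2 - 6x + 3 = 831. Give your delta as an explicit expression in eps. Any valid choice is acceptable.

Let eps > 0 be given. We want delta > 0 such that 0 < |x + 6| < delta implies |(-4x^3 - 2x^2 - 6x + 3) − 831| < eps.
(-4x^3 - 2x^2 - 6x + 3) − 831 = -4x^3 - 2x^2 - 6x - 828 = (x + 6)(-4x^2 + 22x - 138).
So |(-4x^3 - 2x^2 - 6x + 3) − 831| = |x + 6|·|-4x^2 + 22x - 138|.
Assume first that |x + 6| < 1, so |x| < 7. Then |-4x^2 + 22x - 138| ≤ 4·7^2 + 22·7 + 138 = 488.
Hence |(-4x^3 - 2x^2 - 6x + 3) − 831| ≤ 488|x + 6| < eps provided |x + 6| < eps/488.
Choosing delta = min(1, eps/488) ensures both conditions, hence |(-4x^3 - 2x^2 - 6x + 3) − 831| < eps.

delta = min(1, eps/488)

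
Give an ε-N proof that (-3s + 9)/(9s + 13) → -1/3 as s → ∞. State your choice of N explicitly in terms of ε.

N = (40/27)/ε

Fix ε > 0. We seek N > 0 such that s > N implies |(-3s + 9)/(9s + 13) + 1/3| < ε.
(-3s + 9)/(9s + 13) + 1/3 = (9(-3s + 9) − (-3)(9s + 13)) / (9(9s + 13)) = 120/(9(9s + 13)).
For s > 0 we have 9s + 13 > 9s, so |(-3s + 9)/(9s + 13) + 1/3| = 120/(9(9s + 13)) < 120/(9·9s) = (40/27)/s.
Thus |(-3s + 9)/(9s + 13) + 1/3| < ε whenever s > (40/27)/ε.
Take N = (40/27)/ε. If s > N then |(-3s + 9)/(9s + 13) + 1/3| < (40/27)/s < ε.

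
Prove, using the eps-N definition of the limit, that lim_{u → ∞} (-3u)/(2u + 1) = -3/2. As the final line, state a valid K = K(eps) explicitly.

K = (3/4)/eps

Let eps > 0 be given. We seek K > 0 such that u > K implies |(-3u)/(2u + 1) + 3/2| < eps.
(-3u)/(2u + 1) + 3/2 = (2(-3u) − (-3)(2u + 1)) / (2(2u + 1)) = 3/(2(2u + 1)).
For u > 0 we have 2u + 1 > 2u, so |(-3u)/(2u + 1) + 3/2| = 3/(2(2u + 1)) < 3/(2·2u) = (3/4)/u.
Thus |(-3u)/(2u + 1) + 3/2| < eps whenever u > (3/4)/eps.
Take K = (3/4)/eps. If u > K then |(-3u)/(2u + 1) + 3/2| < (3/4)/u < eps.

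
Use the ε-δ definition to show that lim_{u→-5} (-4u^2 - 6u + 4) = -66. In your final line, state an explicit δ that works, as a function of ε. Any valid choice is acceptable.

δ = min(1, ε/38)

Let ε > 0 be given. We want δ > 0 such that 0 < |u + 5| < δ implies |(-4u^2 - 6u + 4) + 66| < ε.
(-4u^2 - 6u + 4) + 66 = -4u^2 - 6u + 70 = (u + 5)(-4u + 14).
So |(-4u^2 - 6u + 4) + 66| = |u + 5|·|-4u + 14|.
Require δ ≤ 1. Then |u + 5| < 1 gives |u| < 6, and by the triangle inequality |-4u + 14| ≤ 4·6 + 14 = 38.
Hence |(-4u^2 - 6u + 4) + 66| ≤ 38|u + 5| < ε provided |u + 5| < ε/38.
Take δ = min(1, ε/38). Then 0 < |u + 5| < δ gives both |u + 5| < 1 and |u + 5| < ε/38, so |(-4u^2 - 6u + 4) + 66| < ε.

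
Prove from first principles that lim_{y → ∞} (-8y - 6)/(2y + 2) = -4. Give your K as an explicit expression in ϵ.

Fix ϵ > 0. We seek K > 0 such that y > K implies |(-8y - 6)/(2y + 2) + 4| < ϵ.
(-8y - 6)/(2y + 2) + 4 = (2(-8y - 6) − (-8)(2y + 2)) / (2(2y + 2)) = 4/(2(2y + 2)).
For y > 0 we have 2y + 2 > 2y, so |(-8y - 6)/(2y + 2) + 4| = 4/(2(2y + 2)) < 4/(2·2y) = 1/y.
Thus |(-8y - 6)/(2y + 2) + 4| < ϵ whenever y > 1/ϵ.
Take K = 1/ϵ. If y > K then |(-8y - 6)/(2y + 2) + 4| < 1/y < ϵ.

K = 1/ϵ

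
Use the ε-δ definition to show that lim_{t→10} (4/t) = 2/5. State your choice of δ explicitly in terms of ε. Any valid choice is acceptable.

Fix ε > 0. We seek δ > 0 such that 0 < |t − 10| < δ implies |4/t − (2/5)| < ε.
|4/t − (2/5)| = 4·|10 − t|/(10·|t|) = 4|t − 10|/(10|t|).
Restrict δ ≤ 5. Then |t − 10| < 5 gives |t| > 5, so 10|t| > 50.
Then |4/t − (2/5)| < 4|t − 10|/50, which is < ε when |t − 10| < (25/2)ε.
Take δ = min(5, (25/2)ε). Then 0 < |t − 10| < δ gives both |t − 10| < 5 and |t − 10| < (25/2)ε, so |4/t − (2/5)| < ε.

δ = min(5, (25/2)ε)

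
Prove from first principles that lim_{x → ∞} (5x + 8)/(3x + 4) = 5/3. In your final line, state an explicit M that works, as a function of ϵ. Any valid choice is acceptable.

M = (4/9)/ϵ

Let ϵ > 0 be given. We seek M > 0 such that x > M implies |(5x + 8)/(3x + 4) − (5/3)| < ϵ.
(5x + 8)/(3x + 4) − (5/3) = (3(5x + 8) − 5(3x + 4)) / (3(3x + 4)) = 4/(3(3x + 4)).
For x > 0 we have 3x + 4 > 3x, so |(5x + 8)/(3x + 4) − (5/3)| = 4/(3(3x + 4)) < 4/(3·3x) = (4/9)/x.
Thus |(5x + 8)/(3x + 4) − (5/3)| < ϵ whenever x > (4/9)/ϵ.
Take M = (4/9)/ϵ. If x > M then |(5x + 8)/(3x + 4) − (5/3)| < (4/9)/x < ϵ.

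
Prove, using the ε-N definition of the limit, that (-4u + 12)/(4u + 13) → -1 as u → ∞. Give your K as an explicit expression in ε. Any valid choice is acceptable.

K = (25/4)/ε

Suppose ε > 0. We seek K > 0 such that u > K implies |(-4u + 12)/(4u + 13) + 1| < ε.
(-4u + 12)/(4u + 13) + 1 = (4(-4u + 12) − (-4)(4u + 13)) / (4(4u + 13)) = 100/(4(4u + 13)).
For u > 0 we have 4u + 13 > 4u, so |(-4u + 12)/(4u + 13) + 1| = 100/(4(4u + 13)) < 100/(4·4u) = (25/4)/u.
Thus |(-4u + 12)/(4u + 13) + 1| < ε whenever u > (25/4)/ε.
Take K = (25/4)/ε. If u > K then |(-4u + 12)/(4u + 13) + 1| < (25/4)/u < ε.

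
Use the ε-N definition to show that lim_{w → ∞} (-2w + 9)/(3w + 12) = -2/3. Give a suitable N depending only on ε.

Suppose ε > 0. We seek N > 0 such that w > N implies |(-2w + 9)/(3w + 12) + 2/3| < ε.
(-2w + 9)/(3w + 12) + 2/3 = (3(-2w + 9) − (-2)(3w + 12)) / (3(3w + 12)) = 51/(3(3w + 12)).
For w > 0 we have 3w + 12 > 3w, so |(-2w + 9)/(3w + 12) + 2/3| = 51/(3(3w + 12)) < 51/(3·3w) = (17/3)/w.
Thus |(-2w + 9)/(3w + 12) + 2/3| < ε whenever w > (17/3)/ε.
Take N = (17/3)/ε. If w > N then |(-2w + 9)/(3w + 12) + 2/3| < (17/3)/w < ε.

N = (17/3)/ε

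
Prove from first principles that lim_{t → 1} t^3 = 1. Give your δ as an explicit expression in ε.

δ = min(1, ε/7)

Let ε > 0 be given. We seek δ > 0 with 0 < |t − 1| < δ ⇒ |t^3 − 1| < ε.
Factor: t^3 − 1 = (t − 1)(t^2 + t + 1), so |t^3 − 1| = |t − 1|·|t^2 + t + 1|.
Impose δ ≤ 1 so that |t| < 2; then |t^2 + t + 1| ≤ 7.
Hence |t^3 − 1| ≤ 7|t − 1|, which is < ε once |t − 1| < ε/7.
Take δ = min(1, ε/7). If 0 < |t − 1| < δ then both bounds hold and |t^3 − 1| ≤ 7|t − 1| < 7·(ε/7) = ε.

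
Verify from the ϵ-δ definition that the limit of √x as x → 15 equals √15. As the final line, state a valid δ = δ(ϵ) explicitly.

Let ϵ > 0 be given. We want δ > 0 such that 0 < |x − 15| < δ implies |√x − √15| < ϵ.
Multiplying by the conjugate, |√x − √15| = |x − 15|/(√x + √15).
Restrict δ ≤ 15 so that |x − 15| < 15 forces x > 0, and then √x + √15 > √15.
Hence |√x − √15| < |x − 15|/√15, which is < ϵ once |x − 15| < √15·ϵ.
Take δ = min(15, √15·ϵ). If 0 < |x − 15| < δ then x > 0 and |√x − √15| < |x − 15|/√15 < ϵ.

δ = min(15, √15·ϵ)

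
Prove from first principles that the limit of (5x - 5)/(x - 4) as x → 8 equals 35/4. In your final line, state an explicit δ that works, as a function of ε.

δ = min(2, (8/15)ε)

Fix ε > 0. We want δ > 0 with 0 < |x − 8| < δ ⇒ |(5x - 5)/(x - 4) − (35/4)| < ε.
Combining over a common denominator, (5x - 5)/(x - 4) − (35/4) = [(5x - 5)·4 − 35·(x - 4)] / [4·(x - 4)] = -15(x − 8) / (4(x - 4)).
So |(5x - 5)/(x - 4) − (35/4)| = 15|x − 8| / (4·|x − 4|).
Require δ ≤ 2, so |x − 4| ≥ |4| − |x − 8| > 4 − 2 = 2.
Hence |(5x - 5)/(x - 4) − (35/4)| < 15|x − 8|/(4·2) = (15/8)|x − 8|, which is < ε once |x − 8| < (8/15)ε.
Take δ = min(2, (8/15)ε). Then 0 < |x − 8| < δ forces both bounds, so |(5x - 5)/(x - 4) − (35/4)| < ε.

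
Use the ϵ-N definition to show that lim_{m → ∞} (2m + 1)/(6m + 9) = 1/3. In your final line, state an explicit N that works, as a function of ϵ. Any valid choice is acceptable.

Let ϵ > 0. For m ≥ 1, |(2m + 1)/(6m + 9) − (1/3)| = |-12|/(6(6m + 9)) = 12/(6(6m + 9)).
Since 6m + 9 ≥ 6m for m ≥ 1, this is ≤ 12/(6·6m) = (1/3)/m.
So |(2m + 1)/(6m + 9) − (1/3)| < ϵ whenever m > (1/3)/ϵ.
Take N = (1/3)/ϵ. If m > N then |(2m + 1)/(6m + 9) − (1/3)| ≤ (1/3)/m < ϵ.

N = (1/3)/ϵ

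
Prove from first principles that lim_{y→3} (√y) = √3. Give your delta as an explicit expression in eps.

delta = min(3, √3·eps)

Let eps > 0. We want delta > 0 such that 0 < |y − 3| < delta implies |√y − √3| < eps.
Rationalise: √y − √3 = (y − 3)/(√y + √3), so |√y − √3| = |y − 3|/(√y + √3).
Restrict delta ≤ 3 so that |y − 3| < 3 forces y > 0, and then √y + √3 > √3.
Hence |√y − √3| < |y − 3|/√3, which is < eps once |y − 3| < √3·eps.
Take delta = min(3, √3·eps). If 0 < |y − 3| < delta then y > 0 and |√y − √3| < |y − 3|/√3 < eps.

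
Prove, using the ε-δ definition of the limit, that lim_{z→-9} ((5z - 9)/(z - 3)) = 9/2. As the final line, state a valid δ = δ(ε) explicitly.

δ = min(6, 12ε)

Let ε > 0. We want δ > 0 with 0 < |z + 9| < δ ⇒ |(5z - 9)/(z - 3) − (9/2)| < ε.
Combining over a common denominator, (5z - 9)/(z - 3) − (9/2) = [(5z - 9)·(-12) − (-54)·(z - 3)] / [(-12)·(z - 3)] = -6(z + 9) / ((-12)(z - 3)).
So |(5z - 9)/(z - 3) − (9/2)| = 6|z + 9| / (12·|z − 3|).
Require δ ≤ 6, so |z − 3| ≥ |-12| − |z + 9| > 12 − 6 = 6.
Hence |(5z - 9)/(z - 3) − (9/2)| < 6|z + 9|/(12·6) = (1/12)|z + 9|, which is < ε once |z + 9| < 12ε.
Take δ = min(6, 12ε). Then 0 < |z + 9| < δ forces both bounds, so |(5z - 9)/(z - 3) − (9/2)| < ε.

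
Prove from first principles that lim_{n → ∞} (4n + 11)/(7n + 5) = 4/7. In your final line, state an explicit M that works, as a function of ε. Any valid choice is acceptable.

M = (57/49)/ε

Fix ε > 0. For n ≥ 1, |(4n + 11)/(7n + 5) − (4/7)| = |57|/(7(7n + 5)) = 57/(7(7n + 5)).
Since 7n + 5 ≥ 7n for n ≥ 1, this is ≤ 57/(7·7n) = (57/49)/n.
So |(4n + 11)/(7n + 5) − (4/7)| < ε whenever n > (57/49)/ε.
Take M = (57/49)/ε. If n > M then |(4n + 11)/(7n + 5) − (4/7)| ≤ (57/49)/n < ε.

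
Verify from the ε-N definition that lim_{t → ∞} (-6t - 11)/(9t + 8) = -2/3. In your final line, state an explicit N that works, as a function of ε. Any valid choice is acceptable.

N = (17/27)/ε

Suppose ε > 0. We seek N > 0 such that t > N implies |(-6t - 11)/(9t + 8) + 2/3| < ε.
(-6t - 11)/(9t + 8) + 2/3 = (9(-6t - 11) − (-6)(9t + 8)) / (9(9t + 8)) = -51/(9(9t + 8)).
For t > 0 we have 9t + 8 > 9t, so |(-6t - 11)/(9t + 8) + 2/3| = 51/(9(9t + 8)) < 51/(9·9t) = (17/27)/t.
Thus |(-6t - 11)/(9t + 8) + 2/3| < ε whenever t > (17/27)/ε.
Take N = (17/27)/ε. If t > N then |(-6t - 11)/(9t + 8) + 2/3| < (17/27)/t < ε.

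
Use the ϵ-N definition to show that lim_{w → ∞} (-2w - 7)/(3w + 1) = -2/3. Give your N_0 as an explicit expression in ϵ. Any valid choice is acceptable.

N_0 = (19/9)/ϵ

Suppose ϵ > 0. We seek N_0 > 0 such that w > N_0 implies |(-2w - 7)/(3w + 1) + 2/3| < ϵ.
(-2w - 7)/(3w + 1) + 2/3 = (3(-2w - 7) − (-2)(3w + 1)) / (3(3w + 1)) = -19/(3(3w + 1)).
For w > 0 we have 3w + 1 > 3w, so |(-2w - 7)/(3w + 1) + 2/3| = 19/(3(3w + 1)) < 19/(3·3w) = (19/9)/w.
Thus |(-2w - 7)/(3w + 1) + 2/3| < ϵ whenever w > (19/9)/ϵ.
Take N_0 = (19/9)/ϵ. If w > N_0 then |(-2w - 7)/(3w + 1) + 2/3| < (19/9)/w < ϵ.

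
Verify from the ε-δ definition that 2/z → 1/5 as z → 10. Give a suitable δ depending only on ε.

δ = min(5, 25ε)

Let ε > 0. We seek δ > 0 such that 0 < |z − 10| < δ implies |2/z − (1/5)| < ε.
|2/z − (1/5)| = 2·|10 − z|/(10·|z|) = 2|z − 10|/(10|z|).
Require δ ≤ 5 so that |z| > 10 − 5 = 5, hence 10|z| > 50.
Then |2/z − (1/5)| < 2|z − 10|/50, which is < ε when |z − 10| < 25ε.
Take δ = min(5, 25ε). Then 0 < |z − 10| < δ gives both |z − 10| < 5 and |z − 10| < 25ε, so |2/z − (1/5)| < ε.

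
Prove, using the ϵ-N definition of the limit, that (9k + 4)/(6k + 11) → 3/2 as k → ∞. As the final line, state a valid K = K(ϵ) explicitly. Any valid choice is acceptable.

K = (25/12)/ϵ

Suppose ϵ > 0. For k ≥ 1, |(9k + 4)/(6k + 11) − (3/2)| = |-75|/(6(6k + 11)) = 75/(6(6k + 11)).
Since 6k + 11 ≥ 6k for k ≥ 1, this is ≤ 75/(6·6k) = (25/12)/k.
So |(9k + 4)/(6k + 11) − (3/2)| < ϵ whenever k > (25/12)/ϵ.
Take K = (25/12)/ϵ. If k > K then |(9k + 4)/(6k + 11) − (3/2)| ≤ (25/12)/k < ϵ.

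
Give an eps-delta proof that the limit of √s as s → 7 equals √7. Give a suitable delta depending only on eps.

Suppose eps > 0. We want delta > 0 such that 0 < |s − 7| < delta implies |√s − √7| < eps.
Rationalise: √s − √7 = (s − 7)/(√s + √7), so |√s − √7| = |s − 7|/(√s + √7).
Restrict delta ≤ 7 so that |s − 7| < 7 forces s > 0, and then √s + √7 > √7.
Hence |√s − √7| < |s − 7|/√7, which is < eps once |s − 7| < √7·eps.
Take delta = min(7, √7·eps). If 0 < |s − 7| < delta then s > 0 and |√s − √7| < |s − 7|/√7 < eps.

delta = min(7, √7·eps)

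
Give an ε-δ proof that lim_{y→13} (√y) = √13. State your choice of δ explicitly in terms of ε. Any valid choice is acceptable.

δ = min(13, √13·ε)

Fix ε > 0. We want δ > 0 such that 0 < |y − 13| < δ implies |√y − √13| < ε.
Rationalise: √y − √13 = (y − 13)/(√y + √13), so |√y − √13| = |y − 13|/(√y + √13).
Restrict δ ≤ 13 so that |y − 13| < 13 forces y > 0, and then √y + √13 > √13.
Hence |√y − √13| < |y − 13|/√13, which is < ε once |y − 13| < √13·ε.
Take δ = min(13, √13·ε). If 0 < |y − 13| < δ then y > 0 and |√y − √13| < |y − 13|/√13 < ε.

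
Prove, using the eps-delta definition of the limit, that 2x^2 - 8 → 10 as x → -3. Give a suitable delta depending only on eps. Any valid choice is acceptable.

delta = min(1, eps/14)

Let eps > 0 be given. We want delta > 0 such that 0 < |x + 3| < delta implies |(2x^2 - 8) − 10| < eps.
(2x^2 - 8) − 10 = 2x^2 - 18 = (x + 3)(2x - 6).
So |(2x^2 - 8) − 10| = |x + 3|·|2x - 6|.
Require delta ≤ 1. Then |x + 3| < 1 gives |x| < 4, and by the triangle inequality |2x - 6| ≤ 2·4 + 6 = 14.
Hence |(2x^2 - 8) − 10| ≤ 14|x + 3| < eps provided |x + 3| < eps/14.
Choosing delta = min(1, eps/14) ensures both conditions, hence |(2x^2 - 8) − 10| < eps.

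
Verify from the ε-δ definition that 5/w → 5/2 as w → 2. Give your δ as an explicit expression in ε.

Let ε > 0 be given. We seek δ > 0 such that 0 < |w − 2| < δ implies |5/w − (5/2)| < ε.
|5/w − (5/2)| = 5·|2 − w|/(2·|w|) = 5|w − 2|/(2|w|).
Require δ ≤ 1 so that |w| > 2 − 1 = 1, hence 2|w| > 2.
Then |5/w − (5/2)| < 5|w − 2|/2, which is < ε when |w − 2| < (2/5)ε.
Take δ = min(1, (2/5)ε). Then 0 < |w − 2| < δ gives both |w − 2| < 1 and |w − 2| < (2/5)ε, so |5/w − (5/2)| < ε.

δ = min(1, (2/5)ε)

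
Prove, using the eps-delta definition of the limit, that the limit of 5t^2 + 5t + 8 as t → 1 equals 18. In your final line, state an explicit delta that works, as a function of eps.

Let eps > 0 be given. We want delta > 0 such that 0 < |t − 1| < delta implies |(5t^2 + 5t + 8) − 18| < eps.
(5t^2 + 5t + 8) − 18 = 5t^2 + 5t - 10 = (t − 1)(5t + 10).
So |(5t^2 + 5t + 8) − 18| = |t − 1|·|5t + 10|.
Assume first that |t − 1| < 2, so |t| < 3. Then |5t + 10| ≤ 5·3 + 10 = 25.
Hence |(5t^2 + 5t + 8) − 18| ≤ 25|t − 1| < eps provided |t − 1| < eps/25.
Take delta = min(2, eps/25). Then 0 < |t − 1| < delta gives both |t − 1| < 2 and |t − 1| < eps/25, so |(5t^2 + 5t + 8) − 18| < eps.

delta = min(2, eps/25)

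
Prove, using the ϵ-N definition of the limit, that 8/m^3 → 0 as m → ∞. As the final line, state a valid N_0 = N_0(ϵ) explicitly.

Let ϵ > 0. For m ≥ 1, |8/m^3 − 0| = 8/m^3.
8/m^3 < ϵ ⇔ m^3 > 8/ϵ ⇔ m > (8/ϵ)^{1/3}.
Take N_0 = (8/ϵ)^{1/3}. Then m > N_0 implies 8/m^3 < ϵ.

N_0 = (8/ϵ)^{1/3}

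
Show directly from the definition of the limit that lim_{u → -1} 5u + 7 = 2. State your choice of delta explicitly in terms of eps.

Suppose eps > 0. We need delta > 0 so that 0 < |u + 1| < delta implies |(5u + 7) − 2| < eps.
Since (5u + 7) − 2 = 5(u + 1), we have |(5u + 7) − 2| = 5|u + 1|.
Thus it suffices that |u + 1| < eps/5.
Choosing delta = eps/5 gives |(5u + 7) − 2| = 5|u + 1| < eps whenever |u + 1| < delta.

delta = eps/5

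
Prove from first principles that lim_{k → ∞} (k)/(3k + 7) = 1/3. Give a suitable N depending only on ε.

Suppose ε > 0. For k ≥ 1, |(k)/(3k + 7) − (1/3)| = |-7|/(3(3k + 7)) = 7/(3(3k + 7)).
Since 3k + 7 ≥ 3k for k ≥ 1, this is ≤ 7/(3·3k) = (7/9)/k.
So |(k)/(3k + 7) − (1/3)| < ε whenever k > (7/9)/ε.
Take N = (7/9)/ε. If k > N then |(k)/(3k + 7) − (1/3)| ≤ (7/9)/k < ε.

N = (7/9)/ε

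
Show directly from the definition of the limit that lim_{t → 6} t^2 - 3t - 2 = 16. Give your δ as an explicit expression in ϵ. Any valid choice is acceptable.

δ = min(1, ϵ/10)

Fix ϵ > 0. We want δ > 0 such that 0 < |t − 6| < δ implies |(t^2 - 3t - 2) − 16| < ϵ.
(t^2 - 3t - 2) − 16 = t^2 - 3t - 18 = (t − 6)(t + 3).
So |(t^2 - 3t - 2) − 16| = |t − 6|·|t + 3|.
Assume first that |t − 6| < 1, so |t| < 7. Then |t + 3| ≤ 7 + 3 = 10.
Hence |(t^2 - 3t - 2) − 16| ≤ 10|t − 6| < ϵ provided |t − 6| < ϵ/10.
Take δ = min(1, ϵ/10). Then 0 < |t − 6| < δ gives both |t − 6| < 1 and |t − 6| < ϵ/10, so |(t^2 - 3t - 2) − 16| < ϵ.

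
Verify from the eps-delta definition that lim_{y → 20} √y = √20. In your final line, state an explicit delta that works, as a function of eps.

delta = min(20, √20·eps)

Let eps > 0. We want delta > 0 such that 0 < |y − 20| < delta implies |√y − √20| < eps.
Multiplying by the conjugate, |√y − √20| = |y − 20|/(√y + √20).
Restrict delta ≤ 20 so that |y − 20| < 20 forces y > 0, and then √y + √20 > √20.
Hence |√y − √20| < |y − 20|/√20, which is < eps once |y − 20| < √20·eps.
Take delta = min(20, √20·eps). If 0 < |y − 20| < delta then y > 0 and |√y − √20| < |y − 20|/√20 < eps.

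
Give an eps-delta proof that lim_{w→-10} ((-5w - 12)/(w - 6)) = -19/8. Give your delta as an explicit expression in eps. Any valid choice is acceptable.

delta = min(8, (64/21)eps)

Let eps > 0 be given. We want delta > 0 with 0 < |w + 10| < delta ⇒ |(-5w - 12)/(w - 6) + 19/8| < eps.
Combining over a common denominator, (-5w - 12)/(w - 6) + 19/8 = [(-5w - 12)·(-16) − 38·(w - 6)] / [(-16)·(w - 6)] = 42(w + 10) / ((-16)(w - 6)).
So |(-5w - 12)/(w - 6) + 19/8| = 42|w + 10| / (16·|w − 6|).
Restrict delta ≤ 8. Then |w + 10| < 8 gives |w − 6| = |(w + 10) + (-16)| ≥ 16 − 8 = 8.
Hence |(-5w - 12)/(w - 6) + 19/8| < 42|w + 10|/(16·8) = (21/64)|w + 10|, which is < eps once |w + 10| < (64/21)eps.
Take delta = min(8, (64/21)eps). Then 0 < |w + 10| < delta forces both bounds, so |(-5w - 12)/(w - 6) + 19/8| < eps.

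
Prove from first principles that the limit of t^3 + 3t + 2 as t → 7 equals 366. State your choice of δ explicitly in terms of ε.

Let ε > 0. We want δ > 0 such that 0 < |t − 7| < δ implies |(t^3 + 3t + 2) − 366| < ε.
(t^3 + 3t + 2) − 366 = t^3 + 3t - 364 = (t − 7)(t^2 + 7t + 52).
So |(t^3 + 3t + 2) − 366| = |t − 7|·|t^2 + 7t + 52|.
Require δ ≤ 1. Then |t − 7| < 1 gives |t| < 8, and by the triangle inequality |t^2 + 7t + 52| ≤ 8^2 + 7·8 + 52 = 172.
Hence |(t^3 + 3t + 2) − 366| ≤ 172|t − 7| < ε provided |t − 7| < ε/172.
Take δ = min(1, ε/172). Then 0 < |t − 7| < δ gives both |t − 7| < 1 and |t − 7| < ε/172, so |(t^3 + 3t + 2) − 366| < ε.

δ = min(1, ε/172)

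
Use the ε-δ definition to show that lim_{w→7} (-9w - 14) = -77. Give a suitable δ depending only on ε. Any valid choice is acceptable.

δ = ε/9

Let ε > 0. We need δ > 0 so that 0 < |w − 7| < δ implies |(-9w - 14) + 77| < ε.
|(-9w - 14) + 77| = |-9w + 63| = 9|w − 7|.
Thus it suffices that |w − 7| < ε/9.
Take δ = ε/9. If 0 < |w − 7| < δ then |(-9w - 14) + 77| = 9|w − 7| < 9·(ε/9) = ε.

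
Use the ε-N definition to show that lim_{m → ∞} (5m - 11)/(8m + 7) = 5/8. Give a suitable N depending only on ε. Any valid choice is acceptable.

N = (123/64)/ε

Fix ε > 0. For m ≥ 1, |(5m - 11)/(8m + 7) − (5/8)| = |-123|/(8(8m + 7)) = 123/(8(8m + 7)).
Since 8m + 7 ≥ 8m for m ≥ 1, this is ≤ 123/(8·8m) = (123/64)/m.
So |(5m - 11)/(8m + 7) − (5/8)| < ε whenever m > (123/64)/ε.
Take N = (123/64)/ε. If m > N then |(5m - 11)/(8m + 7) − (5/8)| ≤ (123/64)/m < ε.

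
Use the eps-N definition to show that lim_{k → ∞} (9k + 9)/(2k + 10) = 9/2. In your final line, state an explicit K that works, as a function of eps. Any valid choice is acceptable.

Let eps > 0 be given. For k ≥ 1, |(9k + 9)/(2k + 10) − (9/2)| = |-72|/(2(2k + 10)) = 72/(2(2k + 10)).
Since 2k + 10 ≥ 2k for k ≥ 1, this is ≤ 72/(2·2k) = 18/k.
So |(9k + 9)/(2k + 10) − (9/2)| < eps whenever k > 18/eps.
Take K = 18/eps. If k > K then |(9k + 9)/(2k + 10) − (9/2)| ≤ 18/k < eps.

K = 18/eps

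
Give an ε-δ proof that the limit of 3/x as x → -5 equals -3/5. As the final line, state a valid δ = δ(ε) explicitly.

Let ε > 0. We seek δ > 0 such that 0 < |x + 5| < δ implies |3/x + 3/5| < ε.
|3/x + 3/5| = 3·|-5 − x|/(5·|x|) = 3|x + 5|/(5|x|).
Restrict δ ≤ 5/2. Then |x + 5| < 5/2 gives |x| > 5/2, so 5|x| > 25/2.
Then |3/x + 3/5| < 3|x + 5|/(25/2), which is < ε when |x + 5| < (25/6)ε.
Take δ = min(5/2, (25/6)ε). Then 0 < |x + 5| < δ gives both |x + 5| < 5/2 and |x + 5| < (25/6)ε, so |3/x + 3/5| < ε.

δ = min(5/2, (25/6)ε)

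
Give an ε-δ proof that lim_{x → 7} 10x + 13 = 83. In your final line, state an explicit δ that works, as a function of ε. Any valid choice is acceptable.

Let ε > 0. We need δ > 0 so that 0 < |x − 7| < δ implies |(10x + 13) − 83| < ε.
|(10x + 13) − 83| = |10x - 70| = 10|x − 7|.
Thus it suffices that |x − 7| < ε/10.
Take δ = ε/10. If 0 < |x − 7| < δ then |(10x + 13) − 83| = 10|x − 7| < 10·(ε/10) = ε.

δ = ε/10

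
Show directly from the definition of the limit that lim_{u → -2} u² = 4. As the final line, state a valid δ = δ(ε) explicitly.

Let ε > 0. We seek δ > 0 with 0 < |u + 2| < δ ⇒ |u² − 4| < ε.
Factor: u² − 4 = (u + 2)(u - 2), so |u² − 4| = |u + 2|·|u - 2|.
Restrict δ ≤ 2. Then |u + 2| < 2 gives |u| < 4, so by the triangle inequality |u - 2| ≤ 4 + 2 = 6.
Hence |u² − 4| ≤ 6|u + 2|, which is < ε once |u + 2| < ε/6.
Take δ = min(2, ε/6). If 0 < |u + 2| < δ then both bounds hold and |u² − 4| ≤ 6|u + 2| < 6·(ε/6) = ε.

δ = min(2, ε/6)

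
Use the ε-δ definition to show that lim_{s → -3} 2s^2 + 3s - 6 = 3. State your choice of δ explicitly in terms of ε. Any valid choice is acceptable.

Fix ε > 0. We want δ > 0 such that 0 < |s + 3| < δ implies |(2s^2 + 3s - 6) − 3| < ε.
(2s^2 + 3s - 6) − 3 = 2s^2 + 3s - 9 = (s + 3)(2s - 3).
So |(2s^2 + 3s - 6) − 3| = |s + 3|·|2s - 3|.
Require δ ≤ 2. Then |s + 3| < 2 gives |s| < 5, and by the triangle inequality |2s - 3| ≤ 2·5 + 3 = 13.
Hence |(2s^2 + 3s - 6) − 3| ≤ 13|s + 3| < ε provided |s + 3| < ε/13.
Take δ = min(2, ε/13). Then 0 < |s + 3| < δ gives both |s + 3| < 2 and |s + 3| < ε/13, so |(2s^2 + 3s - 6) − 3| < ε.

δ = min(2, ε/13)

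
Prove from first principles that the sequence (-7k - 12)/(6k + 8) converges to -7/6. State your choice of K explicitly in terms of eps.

Fix eps > 0. For k ≥ 1, |(-7k - 12)/(6k + 8) + 7/6| = |-16|/(6(6k + 8)) = 16/(6(6k + 8)).
Since 6k + 8 ≥ 6k for k ≥ 1, this is ≤ 16/(6·6k) = (4/9)/k.
So |(-7k - 12)/(6k + 8) + 7/6| < eps whenever k > (4/9)/eps.
Take K = (4/9)/eps. If k > K then |(-7k - 12)/(6k + 8) + 7/6| ≤ (4/9)/k < eps.

K = (4/9)/eps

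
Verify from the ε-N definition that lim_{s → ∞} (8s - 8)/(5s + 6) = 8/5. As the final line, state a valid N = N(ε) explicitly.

Let ε > 0 be given. We seek N > 0 such that s > N implies |(8s - 8)/(5s + 6) − (8/5)| < ε.
(8s - 8)/(5s + 6) − (8/5) = (5(8s - 8) − 8(5s + 6)) / (5(5s + 6)) = -88/(5(5s + 6)).
For s > 0 we have 5s + 6 > 5s, so |(8s - 8)/(5s + 6) − (8/5)| = 88/(5(5s + 6)) < 88/(5·5s) = (88/25)/s.
Thus |(8s - 8)/(5s + 6) − (8/5)| < ε whenever s > (88/25)/ε.
Take N = (88/25)/ε. If s > N then |(8s - 8)/(5s + 6) − (8/5)| < (88/25)/s < ε.

N = (88/25)/ε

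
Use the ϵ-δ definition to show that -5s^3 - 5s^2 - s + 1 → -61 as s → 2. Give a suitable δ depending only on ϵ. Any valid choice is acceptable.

δ = min(1, ϵ/121)

Suppose ϵ > 0. We want δ > 0 such that 0 < |s − 2| < δ implies |(-5s^3 - 5s^2 - s + 1) + 61| < ϵ.
(-5s^3 - 5s^2 - s + 1) + 61 = -5s^3 - 5s^2 - s + 62 = (s − 2)(-5s^2 - 15s - 31).
So |(-5s^3 - 5s^2 - s + 1) + 61| = |s − 2|·|-5s^2 - 15s - 31|.
Assume first that |s − 2| < 1, so |s| < 3. Then |-5s^2 - 15s - 31| ≤ 5·3^2 + 15·3 + 31 = 121.
Hence |(-5s^3 - 5s^2 - s + 1) + 61| ≤ 121|s − 2| < ϵ provided |s − 2| < ϵ/121.
Take δ = min(1, ϵ/121). Then 0 < |s − 2| < δ gives both |s − 2| < 1 and |s − 2| < ϵ/121, so |(-5s^3 - 5s^2 - s + 1) + 61| < ϵ.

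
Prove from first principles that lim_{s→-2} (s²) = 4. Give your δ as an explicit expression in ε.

δ = min(1, ε/5)

Suppose ε > 0. We seek δ > 0 with 0 < |s + 2| < δ ⇒ |s² − 4| < ε.
Factor: s² − 4 = (s + 2)(s - 2), so |s² − 4| = |s + 2|·|s - 2|.
Restrict δ ≤ 1. Then |s + 2| < 1 gives |s| < 3, so by the triangle inequality |s - 2| ≤ 3 + 2 = 5.
Hence |s² − 4| ≤ 5|s + 2|, which is < ε once |s + 2| < ε/5.
Take δ = min(1, ε/5). If 0 < |s + 2| < δ then both bounds hold and |s² − 4| ≤ 5|s + 2| < 5·(ε/5) = ε.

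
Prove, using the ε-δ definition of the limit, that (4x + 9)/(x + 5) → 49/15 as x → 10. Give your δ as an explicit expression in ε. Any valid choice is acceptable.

Suppose ε > 0. We want δ > 0 with 0 < |x − 10| < δ ⇒ |(4x + 9)/(x + 5) − (49/15)| < ε.
Combining over a common denominator, (4x + 9)/(x + 5) − (49/15) = [(4x + 9)·15 − 49·(x + 5)] / [15·(x + 5)] = 11(x − 10) / (15(x + 5)).
So |(4x + 9)/(x + 5) − (49/15)| = 11|x − 10| / (15·|x + 5|).
Require δ ≤ 15/2, so |x + 5| ≥ |15| − |x − 10| > 15 − 15/2 = 15/2.
Hence |(4x + 9)/(x + 5) − (49/15)| < 11|x − 10|/(15·(15/2)) = (22/225)|x − 10|, which is < ε once |x − 10| < (225/22)ε.
Take δ = min(15/2, (225/22)ε). Then 0 < |x − 10| < δ forces both bounds, so |(4x + 9)/(x + 5) − (49/15)| < ε.

δ = min(15/2, (225/22)ε)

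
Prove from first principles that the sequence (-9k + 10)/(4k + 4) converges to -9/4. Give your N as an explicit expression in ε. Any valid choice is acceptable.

Fix ε > 0. For k ≥ 1, |(-9k + 10)/(4k + 4) + 9/4| = |76|/(4(4k + 4)) = 76/(4(4k + 4)).
Since 4k + 4 ≥ 4k for k ≥ 1, this is ≤ 76/(4·4k) = (19/4)/k.
So |(-9k + 10)/(4k + 4) + 9/4| < ε whenever k > (19/4)/ε.
Take N = (19/4)/ε. If k > N then |(-9k + 10)/(4k + 4) + 9/4| ≤ (19/4)/k < ε.

N = (19/4)/ε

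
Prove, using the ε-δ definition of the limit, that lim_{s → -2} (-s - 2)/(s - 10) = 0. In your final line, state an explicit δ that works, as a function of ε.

δ = min(6, 6ε)

Fix ε > 0. We want δ > 0 with 0 < |s + 2| < δ ⇒ |(-s - 2)/(s - 10) − 0| < ε.
Combining over a common denominator, (-s - 2)/(s - 10) − 0 = [(-s - 2)·(-12) − 0·(s - 10)] / [(-12)·(s - 10)] = 12(s + 2) / ((-12)(s - 10)).
So |(-s - 2)/(s - 10) − 0| = 12|s + 2| / (12·|s − 10|).
Require δ ≤ 6, so |s − 10| ≥ |-12| − |s + 2| > 12 − 6 = 6.
Hence |(-s - 2)/(s - 10) − 0| < 12|s + 2|/(12·6) = (1/6)|s + 2|, which is < ε once |s + 2| < 6ε.
Take δ = min(6, 6ε). Then 0 < |s + 2| < δ forces both bounds, so |(-s - 2)/(s - 10) − 0| < ε.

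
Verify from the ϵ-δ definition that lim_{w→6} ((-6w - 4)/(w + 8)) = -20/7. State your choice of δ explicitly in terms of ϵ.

δ = min(7, (49/22)ϵ)

Let ϵ > 0. We want δ > 0 with 0 < |w − 6| < δ ⇒ |(-6w - 4)/(w + 8) + 20/7| < ϵ.
Combining over a common denominator, (-6w - 4)/(w + 8) + 20/7 = [(-6w - 4)·14 − (-40)·(w + 8)] / [14·(w + 8)] = -44(w − 6) / (14(w + 8)).
So |(-6w - 4)/(w + 8) + 20/7| = 44|w − 6| / (14·|w + 8|).
Restrict δ ≤ 7. Then |w − 6| < 7 gives |w + 8| = |(w − 6) + 14| ≥ 14 − 7 = 7.
Hence |(-6w - 4)/(w + 8) + 20/7| < 44|w − 6|/(14·7) = (22/49)|w − 6|, which is < ϵ once |w − 6| < (49/22)ϵ.
Take δ = min(7, (49/22)ϵ). Then 0 < |w − 6| < δ forces both bounds, so |(-6w - 4)/(w + 8) + 20/7| < ϵ.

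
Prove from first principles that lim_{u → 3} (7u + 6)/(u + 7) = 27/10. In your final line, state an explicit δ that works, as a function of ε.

δ = min(5, (50/43)ε)

Suppose ε > 0. We want δ > 0 with 0 < |u − 3| < δ ⇒ |(7u + 6)/(u + 7) − (27/10)| < ε.
Combining over a common denominator, (7u + 6)/(u + 7) − (27/10) = [(7u + 6)·10 − 27·(u + 7)] / [10·(u + 7)] = 43(u − 3) / (10(u + 7)).
So |(7u + 6)/(u + 7) − (27/10)| = 43|u − 3| / (10·|u + 7|).
Restrict δ ≤ 5. Then |u − 3| < 5 gives |u + 7| = |(u − 3) + 10| ≥ 10 − 5 = 5.
Hence |(7u + 6)/(u + 7) − (27/10)| < 43|u − 3|/(10·5) = (43/50)|u − 3|, which is < ε once |u − 3| < (50/43)ε.
Take δ = min(5, (50/43)ε). Then 0 < |u − 3| < δ forces both bounds, so |(7u + 6)/(u + 7) − (27/10)| < ε.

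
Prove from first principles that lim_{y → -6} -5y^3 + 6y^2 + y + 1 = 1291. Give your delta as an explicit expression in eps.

delta = min(1, eps/712)

Let eps > 0 be given. We want delta > 0 such that 0 < |y + 6| < delta implies |(-5y^3 + 6y^2 + y + 1) − 1291| < eps.
(-5y^3 + 6y^2 + y + 1) − 1291 = -5y^3 + 6y^2 + y - 1290 = (y + 6)(-5y^2 + 36y - 215).
So |(-5y^3 + 6y^2 + y + 1) − 1291| = |y + 6|·|-5y^2 + 36y - 215|.
Require delta ≤ 1. Then |y + 6| < 1 gives |y| < 7, and by the triangle inequality |-5y^2 + 36y - 215| ≤ 5·7^2 + 36·7 + 215 = 712.
Hence |(-5y^3 + 6y^2 + y + 1) − 1291| ≤ 712|y + 6| < eps provided |y + 6| < eps/712.
Choosing delta = min(1, eps/712) ensures both conditions, hence |(-5y^3 + 6y^2 + y + 1) − 1291| < eps.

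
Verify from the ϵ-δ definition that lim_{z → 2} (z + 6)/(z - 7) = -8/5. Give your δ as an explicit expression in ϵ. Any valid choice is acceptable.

δ = min(5/2, (25/26)ϵ)

Suppose ϵ > 0. We want δ > 0 with 0 < |z − 2| < δ ⇒ |(z + 6)/(z - 7) + 8/5| < ϵ.
Combining over a common denominator, (z + 6)/(z - 7) + 8/5 = [(z + 6)·(-5) − 8·(z - 7)] / [(-5)·(z - 7)] = -13(z − 2) / ((-5)(z - 7)).
So |(z + 6)/(z - 7) + 8/5| = 13|z − 2| / (5·|z − 7|).
Restrict δ ≤ 5/2. Then |z − 2| < 5/2 gives |z − 7| = |(z − 2) + (-5)| ≥ 5 − 5/2 = 5/2.
Hence |(z + 6)/(z - 7) + 8/5| < 13|z − 2|/(5·(5/2)) = (26/25)|z − 2|, which is < ϵ once |z − 2| < (25/26)ϵ.
Take δ = min(5/2, (25/26)ϵ). Then 0 < |z − 2| < δ forces both bounds, so |(z + 6)/(z - 7) + 8/5| < ϵ.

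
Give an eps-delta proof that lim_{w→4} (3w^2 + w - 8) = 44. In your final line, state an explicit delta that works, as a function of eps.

Let eps > 0 be given. We want delta > 0 such that 0 < |w − 4| < delta implies |(3w^2 + w - 8) − 44| < eps.
(3w^2 + w - 8) − 44 = 3w^2 + w - 52 = (w − 4)(3w + 13).
So |(3w^2 + w - 8) − 44| = |w − 4|·|3w + 13|.
Require delta ≤ 1. Then |w − 4| < 1 gives |w| < 5, and by the triangle inequality |3w + 13| ≤ 3·5 + 13 = 28.
Hence |(3w^2 + w - 8) − 44| ≤ 28|w − 4| < eps provided |w − 4| < eps/28.
Take delta = min(1, eps/28). Then 0 < |w − 4| < delta gives both |w − 4| < 1 and |w − 4| < eps/28, so |(3w^2 + w - 8) − 44| < eps.

delta = min(1, eps/28)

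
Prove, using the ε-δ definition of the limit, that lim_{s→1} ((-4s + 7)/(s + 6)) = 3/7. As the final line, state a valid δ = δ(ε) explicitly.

δ = min(7/2, (49/62)ε)

Fix ε > 0. We want δ > 0 with 0 < |s − 1| < δ ⇒ |(-4s + 7)/(s + 6) − (3/7)| < ε.
Combining over a common denominator, (-4s + 7)/(s + 6) − (3/7) = [(-4s + 7)·7 − 3·(s + 6)] / [7·(s + 6)] = -31(s − 1) / (7(s + 6)).
So |(-4s + 7)/(s + 6) − (3/7)| = 31|s − 1| / (7·|s + 6|).
Restrict δ ≤ 7/2. Then |s − 1| < 7/2 gives |s + 6| = |(s − 1) + 7| ≥ 7 − 7/2 = 7/2.
Hence |(-4s + 7)/(s + 6) − (3/7)| < 31|s − 1|/(7·(7/2)) = (62/49)|s − 1|, which is < ε once |s − 1| < (49/62)ε.
Take δ = min(7/2, (49/62)ε). Then 0 < |s − 1| < δ forces both bounds, so |(-4s + 7)/(s + 6) − (3/7)| < ε.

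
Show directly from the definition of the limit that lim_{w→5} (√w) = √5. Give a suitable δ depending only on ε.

δ = min(5, √5·ε)

Let ε > 0. We want δ > 0 such that 0 < |w − 5| < δ implies |√w − √5| < ε.
Rationalise: √w − √5 = (w − 5)/(√w + √5), so |√w − √5| = |w − 5|/(√w + √5).
Restrict δ ≤ 5 so that |w − 5| < 5 forces w > 0, and then √w + √5 > √5.
Hence |√w − √5| < |w − 5|/√5, which is < ε once |w − 5| < √5·ε.
Take δ = min(5, √5·ε). If 0 < |w − 5| < δ then w > 0 and |√w − √5| < |w − 5|/√5 < ε.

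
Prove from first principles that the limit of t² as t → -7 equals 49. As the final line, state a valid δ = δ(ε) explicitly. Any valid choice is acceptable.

δ = min(1, ε/15)

Fix ε > 0. We seek δ > 0 with 0 < |t + 7| < δ ⇒ |t² − 49| < ε.
Factor: t² − 49 = (t + 7)(t - 7), so |t² − 49| = |t + 7|·|t - 7|.
Impose δ ≤ 1 so that |t| < 8; then |t - 7| ≤ 15.
Hence |t² − 49| ≤ 15|t + 7|, which is < ε once |t + 7| < ε/15.
Take δ = min(1, ε/15). If 0 < |t + 7| < δ then both bounds hold and |t² − 49| ≤ 15|t + 7| < 15·(ε/15) = ε.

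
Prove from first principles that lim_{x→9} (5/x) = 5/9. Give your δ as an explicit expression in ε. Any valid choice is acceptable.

Let ε > 0 be given. We seek δ > 0 such that 0 < |x − 9| < δ implies |5/x − (5/9)| < ε.
|5/x − (5/9)| = 5·|9 − x|/(9·|x|) = 5|x − 9|/(9|x|).
Require δ ≤ 9/2 so that |x| > 9 − 9/2 = 9/2, hence 9|x| > 81/2.
Then |5/x − (5/9)| < 5|x − 9|/(81/2), which is < ε when |x − 9| < (81/10)ε.
Take δ = min(9/2, (81/10)ε). Then 0 < |x − 9| < δ gives both |x − 9| < 9/2 and |x − 9| < (81/10)ε, so |5/x − (5/9)| < ε.

δ = min(9/2, (81/10)ε)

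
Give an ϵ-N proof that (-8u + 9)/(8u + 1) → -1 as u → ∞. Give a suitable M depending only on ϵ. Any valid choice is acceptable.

M = (5/4)/ϵ

Suppose ϵ > 0. We seek M > 0 such that u > M implies |(-8u + 9)/(8u + 1) + 1| < ϵ.
(-8u + 9)/(8u + 1) + 1 = (8(-8u + 9) − (-8)(8u + 1)) / (8(8u + 1)) = 80/(8(8u + 1)).
For u > 0 we have 8u + 1 > 8u, so |(-8u + 9)/(8u + 1) + 1| = 80/(8(8u + 1)) < 80/(8·8u) = (5/4)/u.
Thus |(-8u + 9)/(8u + 1) + 1| < ϵ whenever u > (5/4)/ϵ.
Take M = (5/4)/ϵ. If u > M then |(-8u + 9)/(8u + 1) + 1| < (5/4)/u < ϵ.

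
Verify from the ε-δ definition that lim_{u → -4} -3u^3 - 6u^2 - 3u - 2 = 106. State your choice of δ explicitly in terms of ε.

Let ε > 0 be given. We want δ > 0 such that 0 < |u + 4| < δ implies |(-3u^3 - 6u^2 - 3u - 2) − 106| < ε.
(-3u^3 - 6u^2 - 3u - 2) − 106 = -3u^3 - 6u^2 - 3u - 108 = (u + 4)(-3u^2 + 6u - 27).
So |(-3u^3 - 6u^2 - 3u - 2) − 106| = |u + 4|·|-3u^2 + 6u - 27|.
Assume first that |u + 4| < 2, so |u| < 6. Then |-3u^2 + 6u - 27| ≤ 3·6^2 + 6·6 + 27 = 171.
Hence |(-3u^3 - 6u^2 - 3u - 2) − 106| ≤ 171|u + 4| < ε provided |u + 4| < ε/171.
Choosing δ = min(2, ε/171) ensures both conditions, hence |(-3u^3 - 6u^2 - 3u - 2) − 106| < ε.

δ = min(2, ε/171)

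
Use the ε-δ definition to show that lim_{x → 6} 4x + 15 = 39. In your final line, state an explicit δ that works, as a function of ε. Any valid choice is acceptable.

Let ε > 0 be given. We need δ > 0 so that 0 < |x − 6| < δ implies |(4x + 15) − 39| < ε.
|(4x + 15) − 39| = |4x - 24| = 4|x − 6|.
So 4|x − 6| < ε exactly when |x − 6| < ε/4.
Take δ = ε/4. If 0 < |x − 6| < δ then |(4x + 15) − 39| = 4|x − 6| < 4·(ε/4) = ε.

δ = ε/4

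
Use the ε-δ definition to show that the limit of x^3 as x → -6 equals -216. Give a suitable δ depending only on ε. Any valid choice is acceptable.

δ = min(1, ε/127)

Suppose ε > 0. We seek δ > 0 with 0 < |x + 6| < δ ⇒ |x^3 + 216| < ε.
Factor: x^3 + 216 = (x + 6)(x^2 - 6x + 36), so |x^3 + 216| = |x + 6|·|x^2 - 6x + 36|.
Impose δ ≤ 1 so that |x| < 7; then |x^2 - 6x + 36| ≤ 127.
Hence |x^3 + 216| ≤ 127|x + 6|, which is < ε once |x + 6| < ε/127.
Take δ = min(1, ε/127). If 0 < |x + 6| < δ then both bounds hold and |x^3 + 216| ≤ 127|x + 6| < 127·(ε/127) = ε.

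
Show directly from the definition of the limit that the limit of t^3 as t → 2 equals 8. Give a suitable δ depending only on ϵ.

Let ϵ > 0 be given. We seek δ > 0 with 0 < |t − 2| < δ ⇒ |t^3 − 8| < ϵ.
Factor: t^3 − 8 = (t − 2)(t^2 + 2t + 4), so |t^3 − 8| = |t − 2|·|t^2 + 2t + 4|.
Impose δ ≤ 2 so that |t| < 4; then |t^2 + 2t + 4| ≤ 28.
Hence |t^3 − 8| ≤ 28|t − 2|, which is < ϵ once |t − 2| < ϵ/28.
Take δ = min(2, ϵ/28). If 0 < |t − 2| < δ then both bounds hold and |t^3 − 8| ≤ 28|t − 2| < 28·(ϵ/28) = ϵ.

δ = min(2, ϵ/28)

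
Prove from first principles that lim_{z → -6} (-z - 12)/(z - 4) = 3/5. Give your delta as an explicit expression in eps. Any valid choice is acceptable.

delta = min(5, (25/8)eps)

Suppose eps > 0. We want delta > 0 with 0 < |z + 6| < delta ⇒ |(-z - 12)/(z - 4) − (3/5)| < eps.
Combining over a common denominator, (-z - 12)/(z - 4) − (3/5) = [(-z - 12)·(-10) − (-6)·(z - 4)] / [(-10)·(z - 4)] = 16(z + 6) / ((-10)(z - 4)).
So |(-z - 12)/(z - 4) − (3/5)| = 16|z + 6| / (10·|z − 4|).
Require delta ≤ 5, so |z − 4| ≥ |-10| − |z + 6| > 10 − 5 = 5.
Hence |(-z - 12)/(z - 4) − (3/5)| < 16|z + 6|/(10·5) = (8/25)|z + 6|, which is < eps once |z + 6| < (25/8)eps.
Take delta = min(5, (25/8)eps). Then 0 < |z + 6| < delta forces both bounds, so |(-z - 12)/(z - 4) − (3/5)| < eps.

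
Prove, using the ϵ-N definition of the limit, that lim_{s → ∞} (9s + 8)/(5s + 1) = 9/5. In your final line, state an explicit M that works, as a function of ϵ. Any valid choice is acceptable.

Let ϵ > 0 be given. We seek M > 0 such that s > M implies |(9s + 8)/(5s + 1) − (9/5)| < ϵ.
(9s + 8)/(5s + 1) − (9/5) = (5(9s + 8) − 9(5s + 1)) / (5(5s + 1)) = 31/(5(5s + 1)).
For s > 0 we have 5s + 1 > 5s, so |(9s + 8)/(5s + 1) − (9/5)| = 31/(5(5s + 1)) < 31/(5·5s) = (31/25)/s.
Thus |(9s + 8)/(5s + 1) − (9/5)| < ϵ whenever s > (31/25)/ϵ.
Take M = (31/25)/ϵ. If s > M then |(9s + 8)/(5s + 1) − (9/5)| < (31/25)/s < ϵ.

M = (31/25)/ϵ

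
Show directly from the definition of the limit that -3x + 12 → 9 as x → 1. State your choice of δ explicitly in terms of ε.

δ = ε/3

Let ε > 0. We need δ > 0 so that 0 < |x − 1| < δ implies |(-3x + 12) − 9| < ε.
|(-3x + 12) − 9| = |-3x + 3| = 3|x − 1|.
Thus it suffices that |x − 1| < ε/3.
Take δ = ε/3. If 0 < |x − 1| < δ then |(-3x + 12) − 9| = 3|x − 1| < 3·(ε/3) = ε.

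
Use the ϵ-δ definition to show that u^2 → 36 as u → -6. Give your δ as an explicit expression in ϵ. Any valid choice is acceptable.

Let ϵ > 0. We seek δ > 0 with 0 < |u + 6| < δ ⇒ |u^2 − 36| < ϵ.
Factor: u^2 − 36 = (u + 6)(u - 6), so |u^2 − 36| = |u + 6|·|u - 6|.
Restrict δ ≤ 2. Then |u + 6| < 2 gives |u| < 8, so by the triangle inequality |u - 6| ≤ 8 + 6 = 14.
Hence |u^2 − 36| ≤ 14|u + 6|, which is < ϵ once |u + 6| < ϵ/14.
Take δ = min(2, ϵ/14). If 0 < |u + 6| < δ then both bounds hold and |u^2 − 36| ≤ 14|u + 6| < 14·(ϵ/14) = ϵ.

δ = min(2, ϵ/14)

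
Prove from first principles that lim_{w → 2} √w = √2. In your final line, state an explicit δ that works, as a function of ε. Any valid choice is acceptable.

δ = min(2, √2·ε)

Suppose ε > 0. We want δ > 0 such that 0 < |w − 2| < δ implies |√w − √2| < ε.
Rationalise: √w − √2 = (w − 2)/(√w + √2), so |√w − √2| = |w − 2|/(√w + √2).
Restrict δ ≤ 2 so that |w − 2| < 2 forces w > 0, and then √w + √2 > √2.
Hence |√w − √2| < |w − 2|/√2, which is < ε once |w − 2| < √2·ε.
Take δ = min(2, √2·ε). If 0 < |w − 2| < δ then w > 0 and |√w − √2| < |w − 2|/√2 < ε.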